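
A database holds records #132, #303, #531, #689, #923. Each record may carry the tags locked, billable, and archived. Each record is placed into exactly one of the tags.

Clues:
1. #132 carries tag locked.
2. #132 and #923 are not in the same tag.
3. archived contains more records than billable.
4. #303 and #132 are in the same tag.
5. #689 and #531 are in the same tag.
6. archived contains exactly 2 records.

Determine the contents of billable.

billable = {#923}

From (1): #132 ∈ locked.
(2): #923 ∉ locked.
(4): #303 matches #132: #303 ∈ locked.
Suppose #531 ∈ billable: no assignment then satisfies all the clues, so #531 ∉ billable.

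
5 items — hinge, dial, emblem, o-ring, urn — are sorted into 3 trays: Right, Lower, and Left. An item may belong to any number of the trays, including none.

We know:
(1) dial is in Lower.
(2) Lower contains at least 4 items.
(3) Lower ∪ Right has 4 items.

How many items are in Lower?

4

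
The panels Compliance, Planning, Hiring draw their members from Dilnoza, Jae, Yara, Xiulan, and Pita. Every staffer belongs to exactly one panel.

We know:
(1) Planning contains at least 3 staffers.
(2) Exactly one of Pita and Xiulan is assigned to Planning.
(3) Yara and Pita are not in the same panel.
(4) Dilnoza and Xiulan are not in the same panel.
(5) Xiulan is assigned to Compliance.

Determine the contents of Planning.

Planning = {Dilnoza, Jae, Pita}

From (5): Xiulan ∈ Compliance.
(2) (exactly one): Pita ∈ Planning.
(3): Yara ∉ Planning.
(4): Dilnoza ∉ Compliance.
(1): only 3 candidates remain for Planning, so all are in.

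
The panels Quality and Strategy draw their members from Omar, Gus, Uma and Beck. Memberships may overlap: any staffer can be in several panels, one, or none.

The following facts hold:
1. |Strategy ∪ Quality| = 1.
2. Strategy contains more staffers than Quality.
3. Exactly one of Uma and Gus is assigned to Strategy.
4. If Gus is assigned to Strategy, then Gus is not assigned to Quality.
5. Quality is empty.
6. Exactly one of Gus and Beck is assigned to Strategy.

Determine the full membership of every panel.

Quality = {}; Strategy = {Gus}

(5): Quality already has 0, so the rest are out.
Suppose Omar ∈ Strategy: no assignment then satisfies all the clues, so Omar ∉ Strategy.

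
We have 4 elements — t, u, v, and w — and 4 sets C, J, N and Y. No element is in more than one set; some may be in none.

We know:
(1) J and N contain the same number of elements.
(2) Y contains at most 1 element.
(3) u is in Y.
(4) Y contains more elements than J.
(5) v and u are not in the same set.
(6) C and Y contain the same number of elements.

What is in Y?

Y = {u}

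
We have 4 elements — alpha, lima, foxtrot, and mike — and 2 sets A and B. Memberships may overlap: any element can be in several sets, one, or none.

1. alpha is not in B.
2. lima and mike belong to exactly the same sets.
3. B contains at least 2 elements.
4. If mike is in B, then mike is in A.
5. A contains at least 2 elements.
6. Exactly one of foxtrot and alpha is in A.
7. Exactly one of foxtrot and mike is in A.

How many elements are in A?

3

From (1): alpha ∉ B.
Suppose alpha ∉ A: no assignment then satisfies all the clues, so alpha ∈ A.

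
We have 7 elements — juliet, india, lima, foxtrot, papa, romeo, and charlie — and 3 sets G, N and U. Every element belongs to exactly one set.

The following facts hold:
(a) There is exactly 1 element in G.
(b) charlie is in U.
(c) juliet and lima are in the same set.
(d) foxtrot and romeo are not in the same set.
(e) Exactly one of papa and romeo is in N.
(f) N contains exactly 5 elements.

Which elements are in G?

G = {romeo}

From (b): charlie ∈ U.
Suppose juliet ∈ G: no assignment then satisfies all the clues, so juliet ∉ G.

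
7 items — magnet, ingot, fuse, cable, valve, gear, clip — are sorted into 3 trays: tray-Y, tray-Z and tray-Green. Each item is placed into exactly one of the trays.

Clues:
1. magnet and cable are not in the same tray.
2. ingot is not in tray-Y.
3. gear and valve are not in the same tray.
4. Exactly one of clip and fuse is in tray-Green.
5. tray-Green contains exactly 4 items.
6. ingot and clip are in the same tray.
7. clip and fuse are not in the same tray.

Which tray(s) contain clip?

clip: tray-Green

From (2): ingot ∉ tray-Y.
(6): clip matches ingot: clip ∉ tray-Y.
Suppose clip ∈ tray-Z: no assignment then satisfies all the clues, so clip ∉ tray-Z.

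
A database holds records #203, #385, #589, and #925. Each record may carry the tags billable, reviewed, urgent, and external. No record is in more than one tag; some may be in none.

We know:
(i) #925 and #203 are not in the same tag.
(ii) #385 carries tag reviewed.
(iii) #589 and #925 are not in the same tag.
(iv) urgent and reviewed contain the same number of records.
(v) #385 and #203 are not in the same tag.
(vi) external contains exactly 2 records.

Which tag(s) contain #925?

#925: urgent

From (ii): #385 ∈ reviewed.
(v): #203 ∉ reviewed.
Suppose #925 ∈ billable: no assignment then satisfies all the clues, so #925 ∉ billable.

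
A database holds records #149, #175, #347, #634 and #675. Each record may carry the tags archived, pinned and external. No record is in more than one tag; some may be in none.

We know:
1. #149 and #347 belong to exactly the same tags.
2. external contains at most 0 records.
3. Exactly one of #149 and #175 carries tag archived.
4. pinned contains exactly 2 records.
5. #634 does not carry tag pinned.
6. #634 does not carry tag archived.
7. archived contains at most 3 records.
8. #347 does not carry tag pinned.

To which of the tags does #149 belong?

#149: archived

From (5): #634 ∉ pinned.
From (6): #634 ∉ archived.
From (8): #347 ∉ pinned.
(1): #149 matches #347: #149 ∉ pinned.
(2): external already has 0, so the rest are out.
(4): only 2 candidates remain for pinned, so all are in.
(3) (exactly one): #149 ∈ archived.
(1): #347 matches #149: #347 ∈ archived.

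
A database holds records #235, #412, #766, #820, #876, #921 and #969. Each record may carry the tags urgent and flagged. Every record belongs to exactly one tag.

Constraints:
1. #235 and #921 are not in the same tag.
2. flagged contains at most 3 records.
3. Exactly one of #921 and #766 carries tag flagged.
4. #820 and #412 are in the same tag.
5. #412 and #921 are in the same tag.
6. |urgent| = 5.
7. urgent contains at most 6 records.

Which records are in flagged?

flagged = {#235, #766}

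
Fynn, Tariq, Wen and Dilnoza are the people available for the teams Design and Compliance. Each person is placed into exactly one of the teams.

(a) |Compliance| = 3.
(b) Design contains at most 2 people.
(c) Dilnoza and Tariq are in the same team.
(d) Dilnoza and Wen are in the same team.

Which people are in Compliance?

Compliance = {Dilnoza, Tariq, Wen}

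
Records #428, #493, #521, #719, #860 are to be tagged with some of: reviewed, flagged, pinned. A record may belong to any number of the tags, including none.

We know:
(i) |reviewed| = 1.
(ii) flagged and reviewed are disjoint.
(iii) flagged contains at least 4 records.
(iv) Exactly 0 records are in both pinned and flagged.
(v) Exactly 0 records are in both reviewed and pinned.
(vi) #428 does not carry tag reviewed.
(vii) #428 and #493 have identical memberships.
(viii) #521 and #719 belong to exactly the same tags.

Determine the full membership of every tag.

reviewed = {#860}; flagged = {#428, #493, #521, #719}; pinned = {}

From (vi): #428 ∉ reviewed.
(vii): #493 matches #428: #493 ∉ reviewed.
Suppose #428 ∉ flagged: no assignment then satisfies all the clues, so #428 ∈ flagged.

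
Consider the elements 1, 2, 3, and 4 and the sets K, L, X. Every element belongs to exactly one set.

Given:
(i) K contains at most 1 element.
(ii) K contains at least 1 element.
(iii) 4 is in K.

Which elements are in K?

From (iii): 4 ∈ K.
(i): K already has 1, so the rest are out.

K = {4}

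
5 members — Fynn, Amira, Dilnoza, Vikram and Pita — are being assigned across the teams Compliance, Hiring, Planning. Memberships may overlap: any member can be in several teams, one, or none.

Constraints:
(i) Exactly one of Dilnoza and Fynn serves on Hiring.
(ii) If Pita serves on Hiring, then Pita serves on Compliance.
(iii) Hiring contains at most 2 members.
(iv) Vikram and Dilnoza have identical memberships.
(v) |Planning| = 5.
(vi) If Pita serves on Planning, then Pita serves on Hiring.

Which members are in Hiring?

Hiring = {Fynn, Pita}

(v): only 5 candidates remain for Planning, so all are in.
(vi): Pita ∈ Hiring.
(ii): Pita ∈ Compliance.
Suppose Fynn ∉ Hiring: no assignment then satisfies all the clues, so Fynn ∈ Hiring.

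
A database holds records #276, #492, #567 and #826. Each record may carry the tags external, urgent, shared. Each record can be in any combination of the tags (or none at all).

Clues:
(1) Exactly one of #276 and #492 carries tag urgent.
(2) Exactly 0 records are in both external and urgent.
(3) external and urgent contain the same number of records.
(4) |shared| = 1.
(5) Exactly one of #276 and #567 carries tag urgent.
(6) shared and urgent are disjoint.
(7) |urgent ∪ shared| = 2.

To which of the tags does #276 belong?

#276: urgent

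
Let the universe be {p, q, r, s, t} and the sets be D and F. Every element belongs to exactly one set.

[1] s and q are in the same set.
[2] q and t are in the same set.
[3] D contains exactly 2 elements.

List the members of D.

D = {p, r}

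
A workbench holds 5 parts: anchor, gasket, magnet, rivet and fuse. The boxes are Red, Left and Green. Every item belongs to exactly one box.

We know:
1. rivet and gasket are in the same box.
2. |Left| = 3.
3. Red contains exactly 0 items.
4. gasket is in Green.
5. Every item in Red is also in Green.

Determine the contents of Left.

Left = {anchor, fuse, magnet}

From (4): gasket ∈ Green.
(1): rivet matches gasket: rivet ∉ Red.
(1): rivet matches gasket: rivet ∉ Left.
(1): rivet matches gasket: rivet ∈ Green.
(2): only 3 candidates remain for Left, so all are in.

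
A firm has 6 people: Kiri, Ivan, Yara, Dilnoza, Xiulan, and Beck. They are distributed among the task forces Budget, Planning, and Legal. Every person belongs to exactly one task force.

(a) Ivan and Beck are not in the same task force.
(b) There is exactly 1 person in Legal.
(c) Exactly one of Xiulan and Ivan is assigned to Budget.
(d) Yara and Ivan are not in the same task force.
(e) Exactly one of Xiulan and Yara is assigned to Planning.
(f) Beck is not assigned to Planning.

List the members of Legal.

Legal = {Ivan}

From (f): Beck ∉ Planning.
Suppose Kiri ∈ Legal: no assignment then satisfies all the clues, so Kiri ∉ Legal.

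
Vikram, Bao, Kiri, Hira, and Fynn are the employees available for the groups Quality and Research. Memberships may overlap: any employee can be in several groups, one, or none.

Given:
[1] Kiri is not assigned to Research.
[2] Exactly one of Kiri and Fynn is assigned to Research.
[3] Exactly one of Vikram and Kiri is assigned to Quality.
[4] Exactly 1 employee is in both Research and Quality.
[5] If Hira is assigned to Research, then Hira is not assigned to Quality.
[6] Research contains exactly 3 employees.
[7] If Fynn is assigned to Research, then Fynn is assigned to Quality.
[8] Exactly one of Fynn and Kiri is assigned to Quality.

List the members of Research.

Research = {Bao, Fynn, Hira}

From (1): Kiri ∉ Research.
(2) (exactly one): Fynn ∈ Research.
(7): Fynn ∈ Quality.
(8) (exactly one): Kiri ∉ Quality.
(3) (exactly one): Vikram ∈ Quality.
Suppose Vikram ∈ Research: no assignment then satisfies all the clues, so Vikram ∉ Research.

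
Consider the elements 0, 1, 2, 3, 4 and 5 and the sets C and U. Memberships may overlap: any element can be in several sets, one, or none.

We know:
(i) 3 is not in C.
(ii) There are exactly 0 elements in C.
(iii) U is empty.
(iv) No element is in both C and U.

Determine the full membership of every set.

C = {}; U = {}

From (i): 3 ∉ C.
(ii): C already has 0, so the rest are out.
(iii): U already has 0, so the rest are out.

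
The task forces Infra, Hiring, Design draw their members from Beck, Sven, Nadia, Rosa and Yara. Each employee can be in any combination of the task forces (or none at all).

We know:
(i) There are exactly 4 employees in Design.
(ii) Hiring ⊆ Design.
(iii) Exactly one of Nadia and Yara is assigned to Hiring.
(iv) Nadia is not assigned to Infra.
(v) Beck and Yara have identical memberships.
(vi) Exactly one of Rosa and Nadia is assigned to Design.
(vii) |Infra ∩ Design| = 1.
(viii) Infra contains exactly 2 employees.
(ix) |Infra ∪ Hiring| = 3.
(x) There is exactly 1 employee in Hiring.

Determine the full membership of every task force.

Infra = {Rosa, Sven}; Hiring = {Nadia}; Design = {Beck, Nadia, Sven, Yara}

From (iv): Nadia ∉ Infra.
Suppose Beck ∈ Infra: no assignment then satisfies all the clues, so Beck ∉ Infra.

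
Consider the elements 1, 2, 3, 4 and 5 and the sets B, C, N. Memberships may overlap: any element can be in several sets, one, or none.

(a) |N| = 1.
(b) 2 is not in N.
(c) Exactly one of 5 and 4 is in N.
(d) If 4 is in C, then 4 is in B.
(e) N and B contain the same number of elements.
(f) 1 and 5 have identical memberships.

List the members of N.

N = {4}

From (b): 2 ∉ N.
Suppose 1 ∈ N: no assignment then satisfies all the clues, so 1 ∉ N.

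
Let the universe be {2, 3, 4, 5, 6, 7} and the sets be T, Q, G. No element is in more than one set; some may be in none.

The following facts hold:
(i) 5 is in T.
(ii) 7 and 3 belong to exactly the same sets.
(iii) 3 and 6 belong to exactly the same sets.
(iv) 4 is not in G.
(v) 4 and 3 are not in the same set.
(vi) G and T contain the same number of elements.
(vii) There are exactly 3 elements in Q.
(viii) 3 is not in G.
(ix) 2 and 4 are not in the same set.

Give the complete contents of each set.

T = {5}; Q = {3, 6, 7}; G = {2}

From (i): 5 ∈ T.
From (iv): 4 ∉ G.
From (viii): 3 ∉ G.
(ii): 7 matches 3: 7 ∉ G.
(iii): 6 matches 3: 6 ∉ G.
Suppose 2 ∈ T: no assignment then satisfies all the clues, so 2 ∉ T.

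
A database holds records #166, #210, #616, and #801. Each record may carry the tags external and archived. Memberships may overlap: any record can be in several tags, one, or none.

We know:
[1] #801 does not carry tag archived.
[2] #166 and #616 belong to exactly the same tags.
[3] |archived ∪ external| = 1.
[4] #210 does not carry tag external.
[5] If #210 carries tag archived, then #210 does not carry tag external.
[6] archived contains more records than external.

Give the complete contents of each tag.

external = {}; archived = {#210}

From (1): #801 ∉ archived.
From (4): #210 ∉ external.
Suppose #166 ∈ external: no assignment then satisfies all the clues, so #166 ∉ external.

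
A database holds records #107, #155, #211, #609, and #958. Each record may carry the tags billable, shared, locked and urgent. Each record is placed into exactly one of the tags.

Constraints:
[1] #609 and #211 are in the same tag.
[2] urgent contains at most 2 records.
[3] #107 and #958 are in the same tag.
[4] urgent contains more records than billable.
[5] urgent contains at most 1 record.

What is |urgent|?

1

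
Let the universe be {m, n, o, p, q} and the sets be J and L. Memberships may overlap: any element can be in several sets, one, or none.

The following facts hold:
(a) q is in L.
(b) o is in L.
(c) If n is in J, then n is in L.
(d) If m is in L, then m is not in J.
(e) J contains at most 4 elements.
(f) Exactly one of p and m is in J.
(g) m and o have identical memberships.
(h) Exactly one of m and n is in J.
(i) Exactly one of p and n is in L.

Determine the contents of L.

L = {m, n, o, q}

From (a): q ∈ L.
From (b): o ∈ L.
(g): m matches o: m ∈ L.
(d): m ∉ J.
(f) (exactly one): p ∈ J.
(g): o matches m: o ∉ J.
(h) (exactly one): n ∈ J.
(c): n ∈ L.
(i) (exactly one): p ∉ L.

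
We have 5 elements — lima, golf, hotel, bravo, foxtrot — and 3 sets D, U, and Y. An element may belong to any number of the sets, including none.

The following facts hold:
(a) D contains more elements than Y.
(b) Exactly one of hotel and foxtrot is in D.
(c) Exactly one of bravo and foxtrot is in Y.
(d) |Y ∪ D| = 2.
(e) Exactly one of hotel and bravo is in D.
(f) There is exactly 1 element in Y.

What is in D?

D = {bravo, foxtrot}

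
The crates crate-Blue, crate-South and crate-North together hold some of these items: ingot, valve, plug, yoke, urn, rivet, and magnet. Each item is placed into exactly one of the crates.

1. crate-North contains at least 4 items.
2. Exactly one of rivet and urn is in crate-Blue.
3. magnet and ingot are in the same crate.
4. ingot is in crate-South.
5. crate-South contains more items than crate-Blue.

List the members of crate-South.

crate-South = {ingot, magnet}

From (4): ingot ∈ crate-South.
(3): magnet matches ingot: magnet ∉ crate-Blue.
(3): magnet matches ingot: magnet ∈ crate-South.
Suppose valve ∈ crate-South: no assignment then satisfies all the clues, so valve ∉ crate-South.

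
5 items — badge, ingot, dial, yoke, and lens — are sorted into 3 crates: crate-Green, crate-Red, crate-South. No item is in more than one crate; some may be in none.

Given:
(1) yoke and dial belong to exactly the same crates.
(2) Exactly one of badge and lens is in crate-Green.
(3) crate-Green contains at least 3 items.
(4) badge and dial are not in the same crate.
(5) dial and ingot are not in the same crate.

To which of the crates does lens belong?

lens: crate-Green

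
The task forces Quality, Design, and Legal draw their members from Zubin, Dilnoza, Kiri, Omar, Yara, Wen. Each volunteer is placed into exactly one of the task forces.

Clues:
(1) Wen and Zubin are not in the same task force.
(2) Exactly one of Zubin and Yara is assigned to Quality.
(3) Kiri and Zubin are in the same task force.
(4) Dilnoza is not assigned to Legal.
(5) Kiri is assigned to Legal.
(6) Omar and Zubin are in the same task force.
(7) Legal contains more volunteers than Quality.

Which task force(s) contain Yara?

From (4): Dilnoza ∉ Legal.
From (5): Kiri ∈ Legal.
(3): Zubin matches Kiri: Zubin ∉ Quality.
(3): Zubin matches Kiri: Zubin ∉ Design.
(3): Zubin matches Kiri: Zubin ∈ Legal.
(6): Omar matches Zubin: Omar ∉ Quality.
(6): Omar matches Zubin: Omar ∉ Design.
(6): Omar matches Zubin: Omar ∈ Legal.
(1): Wen ∉ Legal.
(2) (exactly one): Yara ∈ Quality.

Yara: Quality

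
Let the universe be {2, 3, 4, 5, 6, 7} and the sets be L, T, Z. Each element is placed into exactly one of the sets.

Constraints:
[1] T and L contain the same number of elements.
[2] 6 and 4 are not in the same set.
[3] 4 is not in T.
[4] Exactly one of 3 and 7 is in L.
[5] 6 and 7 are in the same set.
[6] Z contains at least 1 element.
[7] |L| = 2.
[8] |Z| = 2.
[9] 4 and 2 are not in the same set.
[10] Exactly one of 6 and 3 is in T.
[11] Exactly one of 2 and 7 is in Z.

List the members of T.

T = {6, 7}

From (3): 4 ∉ T.
Suppose 2 ∈ T: no assignment then satisfies all the clues, so 2 ∉ T.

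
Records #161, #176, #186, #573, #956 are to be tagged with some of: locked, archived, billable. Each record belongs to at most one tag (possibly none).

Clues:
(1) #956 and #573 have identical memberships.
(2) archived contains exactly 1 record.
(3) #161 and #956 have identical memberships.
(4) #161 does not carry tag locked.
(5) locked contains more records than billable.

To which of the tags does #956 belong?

#956: none

From (4): #161 ∉ locked.
(3): #956 matches #161: #956 ∉ locked.
(1): #573 matches #956: #573 ∉ locked.
Suppose #956 ∈ archived: no assignment then satisfies all the clues, so #956 ∉ archived.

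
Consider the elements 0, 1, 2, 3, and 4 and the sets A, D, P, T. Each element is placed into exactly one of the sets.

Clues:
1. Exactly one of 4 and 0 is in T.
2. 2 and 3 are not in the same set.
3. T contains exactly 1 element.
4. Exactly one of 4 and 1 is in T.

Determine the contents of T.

T = {4}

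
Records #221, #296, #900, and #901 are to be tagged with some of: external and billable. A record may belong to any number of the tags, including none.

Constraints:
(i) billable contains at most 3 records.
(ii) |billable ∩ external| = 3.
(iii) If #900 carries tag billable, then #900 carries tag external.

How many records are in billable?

3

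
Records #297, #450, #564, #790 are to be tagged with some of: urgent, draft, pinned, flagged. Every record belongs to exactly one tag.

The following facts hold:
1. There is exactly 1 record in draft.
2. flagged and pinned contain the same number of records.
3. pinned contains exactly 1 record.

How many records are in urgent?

1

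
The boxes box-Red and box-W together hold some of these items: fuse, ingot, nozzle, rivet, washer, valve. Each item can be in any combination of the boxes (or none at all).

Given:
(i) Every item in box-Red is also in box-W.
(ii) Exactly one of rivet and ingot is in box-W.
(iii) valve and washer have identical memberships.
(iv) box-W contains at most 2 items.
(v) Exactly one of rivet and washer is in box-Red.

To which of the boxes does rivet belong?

rivet: box-Red, box-W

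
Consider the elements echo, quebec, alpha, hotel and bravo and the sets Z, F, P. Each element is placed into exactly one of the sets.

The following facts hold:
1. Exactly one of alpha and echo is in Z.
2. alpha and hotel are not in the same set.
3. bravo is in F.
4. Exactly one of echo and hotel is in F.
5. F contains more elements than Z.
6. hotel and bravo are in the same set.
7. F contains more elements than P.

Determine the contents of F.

From (3): bravo ∈ F.
(6): hotel matches bravo: hotel ∉ Z.
(6): hotel matches bravo: hotel ∈ F.
(2): alpha ∉ F.
(4) (exactly one): echo ∉ F.
Suppose quebec ∉ F: no assignment then satisfies all the clues, so quebec ∈ F.

F = {bravo, hotel, quebec}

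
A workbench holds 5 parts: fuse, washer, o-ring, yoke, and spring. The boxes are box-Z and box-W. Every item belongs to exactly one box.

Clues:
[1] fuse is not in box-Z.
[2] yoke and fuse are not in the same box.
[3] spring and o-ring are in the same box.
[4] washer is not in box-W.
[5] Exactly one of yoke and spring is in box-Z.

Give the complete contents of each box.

From (1): fuse ∉ box-Z.
From (4): washer ∉ box-W.
Only one box left: fuse ∈ box-W.
Only one box left: washer ∈ box-Z.
(2): yoke ∉ box-W.
Only one box left: yoke ∈ box-Z.
(5) (exactly one): spring ∉ box-Z.
Only one box left: spring ∈ box-W.
(3): o-ring matches spring: o-ring ∉ box-Z.
(3): o-ring matches spring: o-ring ∈ box-W.

box-Z = {washer, yoke}; box-W = {fuse, o-ring, spring}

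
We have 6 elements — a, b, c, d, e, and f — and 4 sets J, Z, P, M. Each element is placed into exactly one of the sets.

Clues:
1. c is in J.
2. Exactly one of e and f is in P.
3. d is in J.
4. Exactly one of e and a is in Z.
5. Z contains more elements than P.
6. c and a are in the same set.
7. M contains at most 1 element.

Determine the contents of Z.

From (1): c ∈ J.
From (3): d ∈ J.
(6): a matches c: a ∈ J.
(4) (exactly one): e ∈ Z.
(2) (exactly one): f ∈ P.
Suppose b ∉ Z: no assignment then satisfies all the clues, so b ∈ Z.

Z = {b, e}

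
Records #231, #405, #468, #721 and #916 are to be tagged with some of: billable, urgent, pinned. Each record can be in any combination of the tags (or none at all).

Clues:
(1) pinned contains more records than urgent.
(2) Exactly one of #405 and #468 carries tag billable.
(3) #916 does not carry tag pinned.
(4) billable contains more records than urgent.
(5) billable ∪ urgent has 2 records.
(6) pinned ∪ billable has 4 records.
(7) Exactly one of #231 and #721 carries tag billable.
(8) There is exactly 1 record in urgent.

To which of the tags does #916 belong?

#916: none

From (3): #916 ∉ pinned.
Suppose #916 ∈ billable: no assignment then satisfies all the clues, so #916 ∉ billable.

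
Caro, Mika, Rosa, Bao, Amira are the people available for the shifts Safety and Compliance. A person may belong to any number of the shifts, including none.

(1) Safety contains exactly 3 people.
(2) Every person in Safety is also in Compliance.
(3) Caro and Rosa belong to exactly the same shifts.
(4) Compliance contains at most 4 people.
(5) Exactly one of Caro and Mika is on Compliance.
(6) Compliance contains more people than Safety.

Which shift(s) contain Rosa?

Rosa: Compliance, Safety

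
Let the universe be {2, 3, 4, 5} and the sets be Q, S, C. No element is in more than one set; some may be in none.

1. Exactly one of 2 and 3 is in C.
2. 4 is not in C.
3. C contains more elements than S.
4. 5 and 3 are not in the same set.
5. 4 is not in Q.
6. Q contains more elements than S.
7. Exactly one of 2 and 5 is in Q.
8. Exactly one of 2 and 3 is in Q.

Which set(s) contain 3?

3: C

From (2): 4 ∉ C.
From (5): 4 ∉ Q.
Suppose 3 ∈ Q: no assignment then satisfies all the clues, so 3 ∉ Q.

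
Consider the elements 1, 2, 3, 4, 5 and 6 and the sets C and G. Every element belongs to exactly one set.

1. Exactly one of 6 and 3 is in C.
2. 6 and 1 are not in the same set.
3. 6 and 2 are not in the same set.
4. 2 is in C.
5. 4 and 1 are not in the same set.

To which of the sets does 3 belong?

From (4): 2 ∈ C.
(3): 6 ∉ C.
Only one set left: 6 ∈ G.
(1) (exactly one): 3 ∈ C.
(2): 1 ∉ G.
Only one set left: 1 ∈ C.
(5): 4 ∉ C.
Only one set left: 4 ∈ G.

3: C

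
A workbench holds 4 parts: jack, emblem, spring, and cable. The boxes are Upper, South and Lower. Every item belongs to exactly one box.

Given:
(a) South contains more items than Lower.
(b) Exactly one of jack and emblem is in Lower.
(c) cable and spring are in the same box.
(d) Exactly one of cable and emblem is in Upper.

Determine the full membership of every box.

Upper = {emblem}; South = {cable, spring}; Lower = {jack}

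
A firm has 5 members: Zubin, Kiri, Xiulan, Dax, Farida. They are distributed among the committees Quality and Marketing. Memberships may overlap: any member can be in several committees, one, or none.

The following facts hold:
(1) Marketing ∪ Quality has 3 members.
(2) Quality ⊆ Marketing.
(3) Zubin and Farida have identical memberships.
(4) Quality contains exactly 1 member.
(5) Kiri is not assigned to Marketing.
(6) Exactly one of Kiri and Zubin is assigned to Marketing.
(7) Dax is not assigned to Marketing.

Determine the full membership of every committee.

Quality = {Xiulan}; Marketing = {Farida, Xiulan, Zubin}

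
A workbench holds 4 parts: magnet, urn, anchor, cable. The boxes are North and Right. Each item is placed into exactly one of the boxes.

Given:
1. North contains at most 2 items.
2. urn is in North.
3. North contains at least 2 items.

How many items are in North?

2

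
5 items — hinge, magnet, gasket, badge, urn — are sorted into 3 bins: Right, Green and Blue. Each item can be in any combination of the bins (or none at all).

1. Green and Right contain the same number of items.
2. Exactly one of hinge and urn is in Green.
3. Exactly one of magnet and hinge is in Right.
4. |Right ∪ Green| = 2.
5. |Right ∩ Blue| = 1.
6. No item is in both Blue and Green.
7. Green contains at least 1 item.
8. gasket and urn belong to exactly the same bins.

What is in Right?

Right = {magnet}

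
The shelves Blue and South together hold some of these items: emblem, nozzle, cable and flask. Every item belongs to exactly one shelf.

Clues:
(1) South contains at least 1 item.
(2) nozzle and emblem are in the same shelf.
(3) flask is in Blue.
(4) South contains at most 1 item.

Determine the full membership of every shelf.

Blue = {emblem, flask, nozzle}; South = {cable}

From (3): flask ∈ Blue.
Suppose emblem ∉ Blue: no assignment then satisfies all the clues, so emblem ∈ Blue.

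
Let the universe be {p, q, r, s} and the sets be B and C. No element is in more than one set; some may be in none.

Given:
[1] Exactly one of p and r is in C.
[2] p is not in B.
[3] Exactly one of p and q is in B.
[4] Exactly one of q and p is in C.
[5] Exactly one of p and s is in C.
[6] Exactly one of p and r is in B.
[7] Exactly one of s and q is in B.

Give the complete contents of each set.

From (2): p ∉ B.
(3) (exactly one): q ∈ B.
(4) (exactly one): p ∈ C.
(5) (exactly one): s ∉ C.
(6) (exactly one): r ∈ B.
(7) (exactly one): s ∉ B.

B = {q, r}; C = {p}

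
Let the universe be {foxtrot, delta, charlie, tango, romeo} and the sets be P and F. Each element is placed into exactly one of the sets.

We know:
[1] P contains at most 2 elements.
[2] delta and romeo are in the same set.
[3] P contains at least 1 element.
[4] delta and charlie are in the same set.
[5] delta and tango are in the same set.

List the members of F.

F = {charlie, delta, romeo, tango}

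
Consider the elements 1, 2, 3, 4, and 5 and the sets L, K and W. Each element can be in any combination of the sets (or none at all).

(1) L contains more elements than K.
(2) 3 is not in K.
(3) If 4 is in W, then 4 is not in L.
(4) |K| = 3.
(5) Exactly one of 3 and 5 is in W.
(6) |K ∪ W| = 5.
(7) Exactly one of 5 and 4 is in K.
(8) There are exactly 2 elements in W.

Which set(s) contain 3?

3: L, W

From (2): 3 ∉ K.
Suppose 3 ∉ L: no assignment then satisfies all the clues, so 3 ∈ L.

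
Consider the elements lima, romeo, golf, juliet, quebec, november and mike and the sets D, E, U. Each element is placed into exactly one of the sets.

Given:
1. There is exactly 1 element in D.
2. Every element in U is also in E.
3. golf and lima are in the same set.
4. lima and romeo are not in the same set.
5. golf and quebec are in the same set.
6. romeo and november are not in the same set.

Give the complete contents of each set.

D = {romeo}; E = {golf, juliet, lima, mike, november, quebec}; U = {}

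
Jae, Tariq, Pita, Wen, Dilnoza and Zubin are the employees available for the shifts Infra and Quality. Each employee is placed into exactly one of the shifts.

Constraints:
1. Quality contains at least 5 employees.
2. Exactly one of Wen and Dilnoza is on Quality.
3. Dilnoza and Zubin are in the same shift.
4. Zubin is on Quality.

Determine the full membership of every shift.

Infra = {Wen}; Quality = {Dilnoza, Jae, Pita, Tariq, Zubin}

From (4): Zubin ∈ Quality.
(3): Dilnoza matches Zubin: Dilnoza ∉ Infra.
(3): Dilnoza matches Zubin: Dilnoza ∈ Quality.
(2) (exactly one): Wen ∉ Quality.
Only one shift left: Wen ∈ Infra.
(1): only 5 candidates remain for Quality, so all are in.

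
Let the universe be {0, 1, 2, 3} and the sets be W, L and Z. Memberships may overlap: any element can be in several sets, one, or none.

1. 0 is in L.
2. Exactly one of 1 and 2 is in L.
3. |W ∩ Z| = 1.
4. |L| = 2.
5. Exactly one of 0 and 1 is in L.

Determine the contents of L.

L = {0, 2}

From (1): 0 ∈ L.
(5) (exactly one): 1 ∉ L.
(2) (exactly one): 2 ∈ L.
(4): L already has 2, so the rest are out.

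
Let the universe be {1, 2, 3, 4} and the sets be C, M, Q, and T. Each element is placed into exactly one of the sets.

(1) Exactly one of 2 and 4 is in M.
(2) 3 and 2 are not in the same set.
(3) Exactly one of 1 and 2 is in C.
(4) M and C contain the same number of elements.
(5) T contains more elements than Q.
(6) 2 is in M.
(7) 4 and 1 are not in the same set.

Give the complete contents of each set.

C = {1}; M = {2}; Q = {}; T = {3, 4}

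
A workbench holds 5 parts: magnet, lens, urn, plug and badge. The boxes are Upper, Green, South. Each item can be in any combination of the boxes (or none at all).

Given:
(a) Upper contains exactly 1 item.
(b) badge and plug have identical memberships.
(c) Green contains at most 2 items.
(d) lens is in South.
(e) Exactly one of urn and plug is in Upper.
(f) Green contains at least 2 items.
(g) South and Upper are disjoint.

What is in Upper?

Upper = {urn}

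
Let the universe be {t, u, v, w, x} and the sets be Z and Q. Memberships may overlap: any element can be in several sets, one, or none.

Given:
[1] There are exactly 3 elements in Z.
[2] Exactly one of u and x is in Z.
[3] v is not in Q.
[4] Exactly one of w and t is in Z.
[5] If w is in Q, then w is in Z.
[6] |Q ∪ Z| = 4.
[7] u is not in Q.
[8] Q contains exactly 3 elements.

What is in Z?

Z = {v, w, x}

From (3): v ∉ Q.
From (7): u ∉ Q.
(8): only 3 candidates remain for Q, so all are in.
(5): w ∈ Z.
(4) (exactly one): t ∉ Z.
Suppose u ∈ Z: no assignment then satisfies all the clues, so u ∉ Z.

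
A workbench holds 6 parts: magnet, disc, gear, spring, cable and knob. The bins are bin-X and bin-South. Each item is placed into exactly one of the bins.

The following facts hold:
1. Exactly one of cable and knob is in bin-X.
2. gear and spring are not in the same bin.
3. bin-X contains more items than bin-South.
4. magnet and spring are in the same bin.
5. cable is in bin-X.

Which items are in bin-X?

bin-X = {cable, disc, magnet, spring}

From (5): cable ∈ bin-X.
(1) (exactly one): knob ∉ bin-X.
Only one bin left: knob ∈ bin-South.
Suppose magnet ∉ bin-X: no assignment then satisfies all the clues, so magnet ∈ bin-X.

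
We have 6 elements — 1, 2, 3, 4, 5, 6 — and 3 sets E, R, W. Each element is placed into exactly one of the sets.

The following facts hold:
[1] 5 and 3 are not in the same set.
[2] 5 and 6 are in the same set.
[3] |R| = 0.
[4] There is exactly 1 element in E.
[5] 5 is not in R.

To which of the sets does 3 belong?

3: E

From (5): 5 ∉ R.
(2): 6 matches 5: 6 ∉ R.
(3): R already has 0, so the rest are out.
Suppose 3 ∉ E: no assignment then satisfies all the clues, so 3 ∈ E.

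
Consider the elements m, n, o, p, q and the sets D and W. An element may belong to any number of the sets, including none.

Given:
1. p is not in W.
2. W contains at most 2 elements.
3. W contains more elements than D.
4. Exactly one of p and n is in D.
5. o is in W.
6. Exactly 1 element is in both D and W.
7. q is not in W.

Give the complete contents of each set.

D = {n}; W = {n, o}

From (1): p ∉ W.
From (5): o ∈ W.
From (7): q ∉ W.
Suppose m ∈ D: no assignment then satisfies all the clues, so m ∉ D.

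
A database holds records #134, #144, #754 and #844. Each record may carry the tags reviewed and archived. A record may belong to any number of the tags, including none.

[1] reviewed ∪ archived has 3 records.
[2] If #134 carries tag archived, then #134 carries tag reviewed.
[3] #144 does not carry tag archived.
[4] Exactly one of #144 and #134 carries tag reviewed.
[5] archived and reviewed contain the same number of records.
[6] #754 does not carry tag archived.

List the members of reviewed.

reviewed = {#134, #754}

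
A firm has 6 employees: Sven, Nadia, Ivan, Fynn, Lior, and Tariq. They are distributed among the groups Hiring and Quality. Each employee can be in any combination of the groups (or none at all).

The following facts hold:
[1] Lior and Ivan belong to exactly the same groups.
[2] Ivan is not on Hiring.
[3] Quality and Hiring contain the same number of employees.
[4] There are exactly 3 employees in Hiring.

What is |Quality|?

3

From (2): Ivan ∉ Hiring.
(1): Lior matches Ivan: Lior ∉ Hiring.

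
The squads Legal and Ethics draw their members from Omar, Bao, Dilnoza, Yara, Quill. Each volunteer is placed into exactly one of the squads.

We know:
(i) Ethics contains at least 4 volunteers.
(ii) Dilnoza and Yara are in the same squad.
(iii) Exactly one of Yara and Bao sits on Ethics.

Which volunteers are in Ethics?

Ethics = {Dilnoza, Omar, Quill, Yara}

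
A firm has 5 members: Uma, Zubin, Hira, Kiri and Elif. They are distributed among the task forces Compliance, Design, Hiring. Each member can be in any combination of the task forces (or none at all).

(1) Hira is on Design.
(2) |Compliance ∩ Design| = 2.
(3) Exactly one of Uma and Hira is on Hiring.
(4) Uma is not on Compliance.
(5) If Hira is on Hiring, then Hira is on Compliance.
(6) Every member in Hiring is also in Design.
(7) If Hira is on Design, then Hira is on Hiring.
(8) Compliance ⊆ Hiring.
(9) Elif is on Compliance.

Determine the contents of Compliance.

Compliance = {Elif, Hira}

From (1): Hira ∈ Design.
From (4): Uma ∉ Compliance.
From (9): Elif ∈ Compliance.
(7): Hira ∈ Hiring.
(8) with Elif ∈ Compliance: Elif ∈ Hiring.
(3) (exactly one): Uma ∉ Hiring.
(5): Hira ∈ Compliance.
(6) with Elif ∈ Hiring: Elif ∈ Design.
Suppose Zubin ∈ Compliance: no assignment then satisfies all the clues, so Zubin ∉ Compliance.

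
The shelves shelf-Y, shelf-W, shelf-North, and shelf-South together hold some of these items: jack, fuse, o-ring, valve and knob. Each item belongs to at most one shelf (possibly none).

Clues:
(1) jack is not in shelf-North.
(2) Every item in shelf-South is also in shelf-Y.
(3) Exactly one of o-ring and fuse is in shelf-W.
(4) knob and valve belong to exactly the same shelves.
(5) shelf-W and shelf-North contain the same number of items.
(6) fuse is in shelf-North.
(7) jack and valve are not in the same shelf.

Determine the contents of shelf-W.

From (1): jack ∉ shelf-North.
From (6): fuse ∈ shelf-North.
(3) (exactly one): o-ring ∈ shelf-W.
Suppose jack ∈ shelf-W: no assignment then satisfies all the clues, so jack ∉ shelf-W.

shelf-W = {o-ring}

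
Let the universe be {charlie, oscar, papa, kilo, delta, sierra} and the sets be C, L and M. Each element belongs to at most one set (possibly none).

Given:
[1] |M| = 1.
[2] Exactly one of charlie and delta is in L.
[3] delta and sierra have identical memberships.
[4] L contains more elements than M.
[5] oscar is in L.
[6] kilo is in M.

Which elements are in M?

M = {kilo}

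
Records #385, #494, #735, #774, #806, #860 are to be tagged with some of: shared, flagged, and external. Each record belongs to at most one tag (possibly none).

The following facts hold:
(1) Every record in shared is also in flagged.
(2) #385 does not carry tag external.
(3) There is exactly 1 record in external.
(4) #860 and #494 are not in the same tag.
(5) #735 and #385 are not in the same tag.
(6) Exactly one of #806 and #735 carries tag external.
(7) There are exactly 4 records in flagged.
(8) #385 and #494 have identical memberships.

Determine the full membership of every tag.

shared = {}; flagged = {#385, #494, #774, #806}; external = {#735}

From (2): #385 ∉ external.
(8): #494 matches #385: #494 ∉ external.
Suppose #385 ∈ shared: no assignment then satisfies all the clues, so #385 ∉ shared.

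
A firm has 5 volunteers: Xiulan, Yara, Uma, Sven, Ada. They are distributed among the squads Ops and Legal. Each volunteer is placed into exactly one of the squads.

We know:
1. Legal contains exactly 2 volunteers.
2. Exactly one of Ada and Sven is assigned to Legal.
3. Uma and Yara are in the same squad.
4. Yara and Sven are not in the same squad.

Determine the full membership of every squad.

Ops = {Ada, Uma, Yara}; Legal = {Sven, Xiulan}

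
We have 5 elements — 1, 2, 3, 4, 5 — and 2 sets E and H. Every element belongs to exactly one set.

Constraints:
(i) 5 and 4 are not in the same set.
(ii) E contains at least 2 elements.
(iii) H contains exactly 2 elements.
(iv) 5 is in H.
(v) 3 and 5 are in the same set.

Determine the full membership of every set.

From (iv): 5 ∈ H.
(i): 4 ∉ H.
(v): 3 matches 5: 3 ∉ E.
(v): 3 matches 5: 3 ∈ H.
Only one set left: 4 ∈ E.
(iii): H already has 2, so the rest are out.
Only one set left: 1 ∈ E.
Only one set left: 2 ∈ E.

E = {1, 2, 4}; H = {3, 5}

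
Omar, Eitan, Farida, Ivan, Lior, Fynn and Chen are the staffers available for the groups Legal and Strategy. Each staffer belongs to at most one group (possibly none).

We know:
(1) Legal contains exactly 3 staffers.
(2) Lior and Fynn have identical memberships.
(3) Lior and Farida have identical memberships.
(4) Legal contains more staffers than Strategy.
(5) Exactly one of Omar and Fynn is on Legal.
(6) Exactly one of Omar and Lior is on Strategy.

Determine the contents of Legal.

Legal = {Farida, Fynn, Lior}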